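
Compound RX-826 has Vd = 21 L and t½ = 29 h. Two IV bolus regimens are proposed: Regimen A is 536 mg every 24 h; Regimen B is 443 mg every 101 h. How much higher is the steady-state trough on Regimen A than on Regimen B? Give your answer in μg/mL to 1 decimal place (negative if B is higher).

30.9 μg/mL

Regimen A: f = (1/2)^(24/29) ≈ 0.5635; Cmin,ss = (536/21)·f/(1−f) ≈ 32.950 μg/mL.
Regimen B: f = (1/2)^(101/29) ≈ 0.0895; Cmin,ss = (443/21)·f/(1−f) ≈ 2.074 μg/mL.
Difference ≈ 32.950 − 2.074 ≈ 30.876 μg/mL.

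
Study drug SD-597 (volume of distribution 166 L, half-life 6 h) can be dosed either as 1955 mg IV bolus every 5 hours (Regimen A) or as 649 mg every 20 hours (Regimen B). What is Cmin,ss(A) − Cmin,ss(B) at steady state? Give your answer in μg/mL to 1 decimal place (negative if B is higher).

14.6 μg/mL

Regimen A: f = (1/2)^(5/6) ≈ 0.5612; Cmin,ss = (1955/166)·f/(1−f) ≈ 15.062 μg/mL.
Regimen B: f = (1/2)^(20/6) ≈ 0.0992; Cmin,ss = (649/166)·f/(1−f) ≈ 0.431 μg/mL.
Difference ≈ 15.062 − 0.431 ≈ 14.631 μg/mL.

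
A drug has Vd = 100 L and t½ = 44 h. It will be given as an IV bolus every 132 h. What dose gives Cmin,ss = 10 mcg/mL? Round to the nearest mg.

7000 mg

τ/t½ = 132/44 ≈ 3, so f = (1/2)^(132/44) ≈ 0.125000.
Cmin,ss = (D/Vd)·f/(1−f), so D = Cmin,ss·Vd·(1−f)/f.
D = 10 × 100 × (1−f)/f ≈ 10 × 100 × 7.00000 ≈ 7000.00 mg.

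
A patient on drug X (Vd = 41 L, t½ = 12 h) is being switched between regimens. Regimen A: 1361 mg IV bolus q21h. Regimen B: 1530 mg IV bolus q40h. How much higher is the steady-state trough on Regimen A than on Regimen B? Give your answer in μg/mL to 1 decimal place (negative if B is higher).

9.9 μg/mL

Regimen A: f = (1/2)^(21/12) ≈ 0.2973; Cmin,ss = (1361/41)·f/(1−f) ≈ 14.044 μg/mL.
Regimen B: f = (1/2)^(40/12) ≈ 0.0992; Cmin,ss = (1530/41)·f/(1−f) ≈ 4.110 μg/mL.
Difference ≈ 14.044 − 4.110 ≈ 9.934 μg/mL.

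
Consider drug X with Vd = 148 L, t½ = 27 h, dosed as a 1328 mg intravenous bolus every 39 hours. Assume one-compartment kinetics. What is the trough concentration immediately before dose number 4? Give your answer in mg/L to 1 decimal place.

5.0 mg/L

f = (1/2)^(τ/t½) = (1/2)^(39/27) ≈ 0.3674.
C₀ = D/Vd = 1328/148 ≈ 8.973 mg/L.
Before the 4th dose, 3 doses have been given. Superposition: Cmin = C₀·(f + f² + … + f^3).
≈ 8.973 × (0.3674 + 0.1350 + 0.0496) ≈ 8.973 × 0.5520 ≈ 4.953 mg/L.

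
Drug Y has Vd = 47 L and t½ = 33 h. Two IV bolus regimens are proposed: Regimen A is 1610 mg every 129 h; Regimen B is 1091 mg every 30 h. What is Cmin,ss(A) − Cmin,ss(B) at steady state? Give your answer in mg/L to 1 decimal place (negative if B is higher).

Regimen A: f = (1/2)^(129/33) ≈ 0.0666; Cmin,ss = (1610/47)·f/(1−f) ≈ 2.444 mg/L.
Regimen B: f = (1/2)^(30/33) ≈ 0.5325; Cmin,ss = (1091/47)·f/(1−f) ≈ 26.440 mg/L.
Difference ≈ 2.444 − 26.440 ≈ -23.996 mg/L.

-24.0 mg/L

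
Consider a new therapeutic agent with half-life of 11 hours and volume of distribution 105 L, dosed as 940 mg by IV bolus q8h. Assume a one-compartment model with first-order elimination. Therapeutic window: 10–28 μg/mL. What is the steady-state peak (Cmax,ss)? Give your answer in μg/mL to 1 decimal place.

k = ln2/t½ = ln2/11 ≈ 0.063013 h⁻¹; fraction remaining f = e^(−kτ) = e^(−0.063013×8) ≈ 0.6040.
Accumulation ratio R = 1/(1 − f) ≈ 1/0.3960 ≈ 2.5253.
Each bolus raises the concentration by D/Vd = 940/105 ≈ 8.952 μg/mL.
Steady-state peak Cmax,ss = C₀·R ≈ 8.952 × 2.5253 ≈ 22.606 μg/mL.
Peak 22.6 μg/mL vs MTC 28 μg/mL: below toxic threshold.

22.6 μg/mL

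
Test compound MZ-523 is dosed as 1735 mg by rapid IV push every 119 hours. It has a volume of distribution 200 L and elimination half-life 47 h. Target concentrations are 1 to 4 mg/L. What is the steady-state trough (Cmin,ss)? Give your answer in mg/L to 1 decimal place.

τ/t½ = 119/47 ≈ 2.5319, so fraction remaining f = (1/2)^(119/47) ≈ 0.1729.
Accumulation ratio R = 1/(1 − f) ≈ 1/0.8271 ≈ 1.2090.
Each bolus raises the concentration by D/Vd = 1735/200 ≈ 8.675 mg/L.
Cmax,ss = C₀/(1 − f) ≈ 8.675/0.8271 ≈ 10.488 mg/L.
One interval later, Cmin,ss = Cmax,ss·e^(−kτ) ≈ 10.488 × 0.1729 ≈ 1.813 mg/L.
Trough 1.8 mg/L vs MEC 1 mg/L: adequate.

1.8 mg/L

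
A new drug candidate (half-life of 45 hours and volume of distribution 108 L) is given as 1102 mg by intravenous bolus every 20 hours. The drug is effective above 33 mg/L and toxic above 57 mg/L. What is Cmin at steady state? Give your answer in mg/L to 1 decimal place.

28.3 mg/L

k = ln2/t½ = ln2/45 ≈ 0.015403 h⁻¹; fraction remaining f = e^(−kτ) = e^(−0.015403×20) ≈ 0.7349.
At steady state, accumulation factor R = 1/(1 − e^(−kτ)) ≈ 3.7722.
Each bolus raises the concentration by D/Vd = 1102/108 ≈ 10.204 mg/L.
Steady-state peak Cmax,ss = C₀·R ≈ 10.204 × 3.7722 ≈ 38.492 mg/L.
Steady-state trough Cmin,ss = Cmax,ss·f ≈ 38.492 × 0.7349 ≈ 28.288 mg/L.
Trough 28.3 mg/L vs MEC 33 mg/L: subtherapeutic.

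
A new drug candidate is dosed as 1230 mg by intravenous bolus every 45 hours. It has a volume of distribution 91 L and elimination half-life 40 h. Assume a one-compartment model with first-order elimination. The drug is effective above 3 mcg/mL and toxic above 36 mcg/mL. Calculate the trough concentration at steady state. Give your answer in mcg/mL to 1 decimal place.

11.4 mcg/mL

Over one 45-h interval, 45/40 ≈ 1.125 half-lives elapse, leaving f ≈ 0.4585 of each dose.
Accumulation ratio R = 1/(1 − f) ≈ 1/0.5415 ≈ 1.8467.
Each bolus raises the concentration by D/Vd = 1230/91 ≈ 13.516 mcg/mL.
Steady-state peak Cmax,ss = C₀·R ≈ 13.516 × 1.8467 ≈ 24.960 mcg/mL.
Steady-state trough Cmin,ss = Cmax,ss·f ≈ 24.960 × 0.4585 ≈ 11.444 mcg/mL.
Trough 11.4 mcg/mL vs MEC 3 mcg/mL: adequate.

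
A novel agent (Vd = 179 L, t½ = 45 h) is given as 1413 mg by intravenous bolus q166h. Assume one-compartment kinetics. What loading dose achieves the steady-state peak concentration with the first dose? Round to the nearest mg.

1532 mg

f = (1/2)^(166/45) ≈ 0.077541; accumulation ratio R = 1/(1−f) ≈ 1.08406.
Loading dose to hit Cmax,ss on first dose: D_load = D_maint·R ≈ 1413 × 1.08406 ≈ 1531.78 mg.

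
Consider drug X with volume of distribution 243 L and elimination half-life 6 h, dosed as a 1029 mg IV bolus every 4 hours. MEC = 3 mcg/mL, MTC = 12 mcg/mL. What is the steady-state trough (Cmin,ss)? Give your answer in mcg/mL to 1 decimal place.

τ/t½ = 4/6 ≈ 0.66667, so fraction remaining f = (1/2)^(4/6) ≈ 0.6300.
Each bolus raises the concentration by D/Vd = 1029/243 ≈ 4.235 mcg/mL.
Steady-state trough Cmin,ss = C₀·f/(1−f) ≈ 4.235 × 0.6300/0.3700 ≈ 7.211 mcg/mL.
Trough 7.2 mcg/mL vs MEC 3 mcg/mL: adequate.

7.2 mcg/mL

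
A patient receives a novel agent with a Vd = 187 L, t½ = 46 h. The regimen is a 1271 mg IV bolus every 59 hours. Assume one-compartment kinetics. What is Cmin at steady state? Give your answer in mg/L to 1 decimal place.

k = ln2/t½ = ln2/46 ≈ 0.015068 h⁻¹; fraction remaining f = e^(−kτ) = e^(−0.015068×59) ≈ 0.4111.
Accumulation ratio R = 1/(1 − f) ≈ 1/0.5889 ≈ 1.6981.
Each bolus raises the concentration by D/Vd = 1271/187 ≈ 6.797 mg/L.
Cmax,ss = C₀/(1 − f) ≈ 6.797/0.5889 ≈ 11.542 mg/L.
Steady-state trough Cmin,ss = Cmax,ss·f ≈ 11.542 × 0.4111 ≈ 4.745 mg/L.

4.7 mg/L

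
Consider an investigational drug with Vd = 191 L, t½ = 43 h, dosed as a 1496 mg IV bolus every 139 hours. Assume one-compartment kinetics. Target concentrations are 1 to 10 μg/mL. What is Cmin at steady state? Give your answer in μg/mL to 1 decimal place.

0.9 μg/mL

Over one 139-h interval, 139/43 ≈ 3.2326 half-lives elapse, leaving f ≈ 0.1064 of each dose.
Each bolus raises the concentration by D/Vd = 1496/191 ≈ 7.832 μg/mL.
Steady-state trough Cmin,ss = C₀·f/(1−f) ≈ 7.832 × 0.1064/0.8936 ≈ 0.933 μg/mL.
Trough 0.9 μg/mL vs MEC 1 μg/mL: subtherapeutic.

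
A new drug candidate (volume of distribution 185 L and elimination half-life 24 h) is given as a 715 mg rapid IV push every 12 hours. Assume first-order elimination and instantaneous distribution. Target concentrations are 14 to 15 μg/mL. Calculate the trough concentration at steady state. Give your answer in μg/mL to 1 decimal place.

τ/t½ = 12/24 ≈ 0.5, so fraction remaining f = (1/2)^(12/24) ≈ 0.7071.
Single-dose peak C₀ = D/Vd = 715/185 ≈ 3.865 μg/mL.
Steady-state trough Cmin,ss = C₀·f/(1−f) ≈ 3.865 × 0.7071/0.2929 ≈ 9.331 μg/mL.
Trough 9.3 μg/mL vs MEC 14 μg/mL: subtherapeutic.

9.3 μg/mL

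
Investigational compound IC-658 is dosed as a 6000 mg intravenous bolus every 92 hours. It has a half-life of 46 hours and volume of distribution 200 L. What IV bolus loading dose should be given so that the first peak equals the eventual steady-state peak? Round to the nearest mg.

8000 mg

f = (1/2)^(92/46) ≈ 0.250000; accumulation ratio R = 1/(1−f) ≈ 1.33333.
Loading dose to hit Cmax,ss on first dose: D_load = D_maint·R ≈ 6000 × 1.33333 ≈ 7999.98 mg.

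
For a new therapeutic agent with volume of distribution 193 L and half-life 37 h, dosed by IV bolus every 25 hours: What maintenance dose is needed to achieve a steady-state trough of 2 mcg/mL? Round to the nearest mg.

231 mg

τ/t½ = 25/37 ≈ 0.67568, so f = (1/2)^(25/37) ≈ 0.626039.
Cmin,ss = (D/Vd)·f/(1−f), so D = Cmin,ss·Vd·(1−f)/f.
D = 2 × 193 × (1−f)/f ≈ 2 × 193 × 0.59734 ≈ 230.57 mg.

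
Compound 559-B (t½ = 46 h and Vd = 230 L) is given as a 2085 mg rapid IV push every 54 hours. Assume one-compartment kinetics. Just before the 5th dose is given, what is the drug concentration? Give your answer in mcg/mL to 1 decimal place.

6.9 mcg/mL

f = (1/2)^(τ/t½) = (1/2)^(54/46) ≈ 0.4432.
C₀ = D/Vd = 2085/230 ≈ 9.065 mcg/mL.
Before the 5th dose, 4 doses have been given. Superposition: Cmin = C₀·(f + f² + … + f^4).
≈ 9.065 × (0.4432 + 0.1964 + 0.0871 + 0.0386) ≈ 9.065 × 0.7653 ≈ 6.937 mcg/mL.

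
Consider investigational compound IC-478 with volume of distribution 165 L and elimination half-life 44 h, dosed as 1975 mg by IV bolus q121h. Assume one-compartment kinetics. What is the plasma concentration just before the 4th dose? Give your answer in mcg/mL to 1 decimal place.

2.1 mcg/mL

f = (1/2)^(τ/t½) = (1/2)^(121/44) ≈ 0.1487.
C₀ = D/Vd = 1975/165 ≈ 11.970 mcg/mL.
Before the 4th dose, 3 doses have been given. Superposition: Cmin = C₀·(f + f² + … + f^3).
≈ 11.970 × (0.1487 + 0.0221 + 0.0033) ≈ 11.970 × 0.1741 ≈ 2.084 mcg/mL.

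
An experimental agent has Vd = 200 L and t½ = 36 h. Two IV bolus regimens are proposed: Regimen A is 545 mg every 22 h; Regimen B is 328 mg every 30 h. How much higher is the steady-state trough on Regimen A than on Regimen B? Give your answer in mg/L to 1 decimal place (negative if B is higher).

Regimen A: f = (1/2)^(22/36) ≈ 0.6547; Cmin,ss = (545/200)·f/(1−f) ≈ 5.167 mg/L.
Regimen B: f = (1/2)^(30/36) ≈ 0.5612; Cmin,ss = (328/200)·f/(1−f) ≈ 2.097 mg/L.
Difference ≈ 5.167 − 2.097 ≈ 3.070 mg/L.

3.1 mg/L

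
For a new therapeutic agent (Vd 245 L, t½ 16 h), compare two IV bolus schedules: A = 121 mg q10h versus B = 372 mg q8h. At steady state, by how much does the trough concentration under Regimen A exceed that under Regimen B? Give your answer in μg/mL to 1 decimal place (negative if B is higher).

-2.8 μg/mL

Regimen A: f = (1/2)^(10/16) ≈ 0.6484; Cmin,ss = (121/245)·f/(1−f) ≈ 0.911 μg/mL.
Regimen B: f = (1/2)^(8/16) ≈ 0.7071; Cmin,ss = (372/245)·f/(1−f) ≈ 3.666 μg/mL.
Difference ≈ 0.911 − 3.666 ≈ -2.755 μg/mL.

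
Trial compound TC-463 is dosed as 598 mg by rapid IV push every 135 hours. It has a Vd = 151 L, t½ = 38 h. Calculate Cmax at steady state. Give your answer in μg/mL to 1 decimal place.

k = ln2/t½ = ln2/38 ≈ 0.018241 h⁻¹; fraction remaining f = e^(−kτ) = e^(−0.018241×135) ≈ 0.0852.
At steady state, accumulation factor R = 1/(1 − e^(−kτ)) ≈ 1.0931.
Each bolus raises the concentration by D/Vd = 598/151 ≈ 3.960 μg/mL.
Steady-state peak Cmax,ss = C₀·R ≈ 3.960 × 1.0931 ≈ 4.329 μg/mL.

4.3 μg/mL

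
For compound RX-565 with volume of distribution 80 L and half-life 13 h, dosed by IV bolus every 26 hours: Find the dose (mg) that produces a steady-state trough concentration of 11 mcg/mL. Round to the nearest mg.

2640 mg

τ/t½ = 26/13 ≈ 2, so f = (1/2)^(26/13) ≈ 0.250000.
Cmin,ss = (D/Vd)·f/(1−f), so D = Cmin,ss·Vd·(1−f)/f.
D = 11 × 80 × (1−f)/f ≈ 11 × 80 × 3.00000 ≈ 2640.00 mg.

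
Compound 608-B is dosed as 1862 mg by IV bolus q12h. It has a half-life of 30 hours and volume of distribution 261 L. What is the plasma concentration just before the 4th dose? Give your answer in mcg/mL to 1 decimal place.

f = (1/2)^(τ/t½) = (1/2)^(12/30) ≈ 0.7579.
C₀ = D/Vd = 1862/261 ≈ 7.134 mcg/mL.
Before the 4th dose, 3 doses have been given. Superposition: Cmin = C₀·(f + f² + … + f^3).
≈ 7.134 × (0.7579 + 0.5744 + 0.4353) ≈ 7.134 × 1.7676 ≈ 12.610 mcg/mL.

12.6 mcg/mL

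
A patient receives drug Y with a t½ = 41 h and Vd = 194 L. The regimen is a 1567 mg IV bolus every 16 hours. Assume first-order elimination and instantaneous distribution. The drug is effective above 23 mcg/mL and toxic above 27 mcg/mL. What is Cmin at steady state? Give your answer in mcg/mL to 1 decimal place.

26.0 mcg/mL

Over one 16-h interval, 16/41 ≈ 0.39024 half-lives elapse, leaving f ≈ 0.7630 of each dose.
At steady state, accumulation factor R = 1/(1 − e^(−kτ)) ≈ 4.2194.
Single-dose peak C₀ = D/Vd = 1567/194 ≈ 8.077 mcg/mL.
Steady-state peak Cmax,ss = C₀·R ≈ 8.077 × 4.2194 ≈ 34.080 mcg/mL.
Steady-state trough Cmin,ss = Cmax,ss·f ≈ 34.080 × 0.7630 ≈ 26.003 mcg/mL.
Trough 26.0 mcg/mL vs MEC 23 mcg/mL: adequate.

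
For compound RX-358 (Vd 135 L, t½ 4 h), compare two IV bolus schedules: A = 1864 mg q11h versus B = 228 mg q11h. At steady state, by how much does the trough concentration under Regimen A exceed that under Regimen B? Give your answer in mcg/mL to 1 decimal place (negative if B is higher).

Regimen A: f = (1/2)^(11/4) ≈ 0.1487; Cmin,ss = (1864/135)·f/(1−f) ≈ 2.412 mcg/mL.
Regimen B: f = (1/2)^(11/4) ≈ 0.1487; Cmin,ss = (228/135)·f/(1−f) ≈ 0.295 mcg/mL.
Difference ≈ 2.412 − 0.295 ≈ 2.117 mcg/mL.

2.1 mcg/mL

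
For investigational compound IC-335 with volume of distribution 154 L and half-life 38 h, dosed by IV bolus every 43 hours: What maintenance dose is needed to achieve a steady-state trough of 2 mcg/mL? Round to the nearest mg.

367 mg

τ/t½ = 43/38 ≈ 1.1316, so f = (1/2)^(43/38) ≈ 0.456416.
Cmin,ss = (D/Vd)·f/(1−f), so D = Cmin,ss·Vd·(1−f)/f.
D = 2 × 154 × (1−f)/f ≈ 2 × 154 × 1.19098 ≈ 366.82 mg.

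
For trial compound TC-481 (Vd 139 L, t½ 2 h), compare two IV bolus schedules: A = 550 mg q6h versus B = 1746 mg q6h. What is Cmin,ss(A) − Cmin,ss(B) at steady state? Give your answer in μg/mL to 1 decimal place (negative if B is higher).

Regimen A: f = (1/2)^(6/2) ≈ 0.1250; Cmin,ss = (550/139)·f/(1−f) ≈ 0.565 μg/mL.
Regimen B: f = (1/2)^(6/2) ≈ 0.1250; Cmin,ss = (1746/139)·f/(1−f) ≈ 1.794 μg/mL.
Difference ≈ 0.565 − 1.794 ≈ -1.229 μg/mL.

-1.2 μg/mL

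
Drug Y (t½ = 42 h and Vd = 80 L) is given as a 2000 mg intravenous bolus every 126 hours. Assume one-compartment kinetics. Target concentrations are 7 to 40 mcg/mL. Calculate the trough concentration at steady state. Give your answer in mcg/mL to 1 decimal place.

τ = 126 h = 3 half-lives, so f = (1/2)^3 = 0.125.
Accumulation ratio R = 1/(1 − f) = 1/0.875 = 8/7.
Single-dose peak C₀ = D/Vd = 2000/80 = 25 mcg/mL.
Steady-state peak Cmax,ss = C₀·R = 25 × 8/7 ≈ 28.571 mcg/mL.
Steady-state trough Cmin,ss = Cmax,ss·f ≈ 28.571 × 0.125 ≈ 3.571 mcg/mL.
Trough 3.6 mcg/mL vs MEC 7 mcg/mL: subtherapeutic.

3.6 mcg/mL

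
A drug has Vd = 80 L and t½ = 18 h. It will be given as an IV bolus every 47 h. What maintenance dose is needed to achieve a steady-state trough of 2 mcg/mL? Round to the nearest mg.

τ/t½ = 47/18 ≈ 2.6111, so f = (1/2)^(47/18) ≈ 0.163673.
Cmin,ss = (D/Vd)·f/(1−f), so D = Cmin,ss·Vd·(1−f)/f.
D = 2 × 80 × (1−f)/f ≈ 2 × 80 × 5.10974 ≈ 817.56 mg.

818 mg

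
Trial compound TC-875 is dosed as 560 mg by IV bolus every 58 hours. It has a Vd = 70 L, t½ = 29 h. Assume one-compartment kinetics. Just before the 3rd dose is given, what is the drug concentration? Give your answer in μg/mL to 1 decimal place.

2.5 μg/mL

f = (1/2)^(τ/t½) = (1/2)^(58/29) ≈ 0.2500.
C₀ = D/Vd = 560/70 ≈ 8.000 μg/mL.
Before the 3rd dose, 2 doses have been given. Superposition: Cmin = C₀·(f + f²).
≈ 8.000 × (0.2500 + 0.0625) ≈ 8.000 × 0.3125 ≈ 2.500 μg/mL.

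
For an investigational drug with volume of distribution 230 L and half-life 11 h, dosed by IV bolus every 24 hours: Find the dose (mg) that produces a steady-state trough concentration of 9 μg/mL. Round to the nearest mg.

τ/t½ = 24/11 ≈ 2.1818, so f = (1/2)^(24/11) ≈ 0.220398.
Cmin,ss = (D/Vd)·f/(1−f), so D = Cmin,ss·Vd·(1−f)/f.
D = 9 × 230 × (1−f)/f ≈ 9 × 230 × 3.53725 ≈ 7322.11 mg.

7322 mg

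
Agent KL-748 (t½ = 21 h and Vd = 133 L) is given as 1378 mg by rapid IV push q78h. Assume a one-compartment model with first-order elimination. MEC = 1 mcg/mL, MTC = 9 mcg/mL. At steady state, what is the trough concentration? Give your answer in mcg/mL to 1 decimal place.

0.9 mcg/mL

k = ln2/t½ = ln2/21 ≈ 0.033007 h⁻¹; fraction remaining f = e^(−kτ) = e^(−0.033007×78) ≈ 0.0762.
Accumulation ratio R = 1/(1 − f) ≈ 1/0.9238 ≈ 1.0825.
Single-dose peak C₀ = D/Vd = 1378/133 ≈ 10.361 mcg/mL.
Cmax,ss = C₀/(1 − f) ≈ 10.361/0.9238 ≈ 11.216 mcg/mL.
Steady-state trough Cmin,ss = Cmax,ss·f ≈ 11.216 × 0.0762 ≈ 0.855 mcg/mL.
Trough 0.9 mcg/mL vs MEC 1 mcg/mL: subtherapeutic.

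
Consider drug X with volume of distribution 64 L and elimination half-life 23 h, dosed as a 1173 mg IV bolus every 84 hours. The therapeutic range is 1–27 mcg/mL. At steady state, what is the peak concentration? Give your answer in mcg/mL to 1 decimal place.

τ/t½ = 84/23 ≈ 3.6522, so fraction remaining f = (1/2)^(84/23) ≈ 0.0795.
At steady state, accumulation factor R = 1/(1 − e^(−kτ)) ≈ 1.0864.
Single-dose peak C₀ = D/Vd = 1173/64 ≈ 18.328 mcg/mL.
Steady-state peak Cmax,ss = C₀·R ≈ 18.328 × 1.0864 ≈ 19.912 mcg/mL.
Peak 19.9 mcg/mL vs MTC 27 mcg/mL: below toxic threshold.

19.9 mcg/mL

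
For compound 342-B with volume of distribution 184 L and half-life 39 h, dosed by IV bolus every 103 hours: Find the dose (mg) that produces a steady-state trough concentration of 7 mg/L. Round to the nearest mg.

6746 mg

τ/t½ = 103/39 ≈ 2.641, so f = (1/2)^(103/39) ≈ 0.160314.
Cmin,ss = (D/Vd)·f/(1−f), so D = Cmin,ss·Vd·(1−f)/f.
D = 7 × 184 × (1−f)/f ≈ 7 × 184 × 5.23776 ≈ 6746.23 mg.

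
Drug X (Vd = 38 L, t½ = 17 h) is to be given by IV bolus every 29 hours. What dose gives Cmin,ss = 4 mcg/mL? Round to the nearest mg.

344 mg

τ/t½ = 29/17 ≈ 1.7059, so f = (1/2)^(29/17) ≈ 0.306534.
Cmin,ss = (D/Vd)·f/(1−f), so D = Cmin,ss·Vd·(1−f)/f.
D = 4 × 38 × (1−f)/f ≈ 4 × 38 × 2.26228 ≈ 343.87 mg.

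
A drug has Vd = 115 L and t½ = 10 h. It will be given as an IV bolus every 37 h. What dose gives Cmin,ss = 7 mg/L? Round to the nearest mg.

9657 mg

τ/t½ = 37/10 ≈ 3.7, so f = (1/2)^(37/10) ≈ 0.076947.
Cmin,ss = (D/Vd)·f/(1−f), so D = Cmin,ss·Vd·(1−f)/f.
D = 7 × 115 × (1−f)/f ≈ 7 × 115 × 11.99596 ≈ 9656.75 mg.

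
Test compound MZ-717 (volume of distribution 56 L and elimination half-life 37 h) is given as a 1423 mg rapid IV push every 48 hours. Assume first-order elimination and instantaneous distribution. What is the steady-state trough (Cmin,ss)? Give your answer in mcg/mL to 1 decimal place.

τ/t½ = 48/37 ≈ 1.2973, so fraction remaining f = (1/2)^(48/37) ≈ 0.4069.
Accumulation ratio R = 1/(1 − f) ≈ 1/0.5931 ≈ 1.6861.
Each bolus raises the concentration by D/Vd = 1423/56 ≈ 25.411 mcg/mL.
Cmax,ss = C₀/(1 − f) ≈ 25.411/0.5931 ≈ 42.844 mcg/mL.
Steady-state trough Cmin,ss = Cmax,ss·f ≈ 42.844 × 0.4069 ≈ 17.433 mcg/mL.

17.4 mcg/mL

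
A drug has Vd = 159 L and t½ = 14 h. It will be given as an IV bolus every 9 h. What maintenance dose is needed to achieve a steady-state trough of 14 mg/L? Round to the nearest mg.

1250 mg

τ/t½ = 9/14 ≈ 0.64286, so f = (1/2)^(9/14) ≈ 0.640443.
Cmin,ss = (D/Vd)·f/(1−f), so D = Cmin,ss·Vd·(1−f)/f.
D = 14 × 159 × (1−f)/f ≈ 14 × 159 × 0.56142 ≈ 1249.72 mg.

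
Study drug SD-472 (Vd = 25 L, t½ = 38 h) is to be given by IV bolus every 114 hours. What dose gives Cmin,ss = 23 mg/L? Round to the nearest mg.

4025 mg

τ/t½ = 114/38 ≈ 3, so f = (1/2)^(114/38) ≈ 0.125000.
Cmin,ss = (D/Vd)·f/(1−f), so D = Cmin,ss·Vd·(1−f)/f.
D = 23 × 25 × (1−f)/f ≈ 23 × 25 × 7.00000 ≈ 4025.00 mg.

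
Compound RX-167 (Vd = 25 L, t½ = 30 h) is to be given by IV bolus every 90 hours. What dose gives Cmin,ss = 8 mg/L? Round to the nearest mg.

τ/t½ = 90/30 ≈ 3, so f = (1/2)^(90/30) ≈ 0.125000.
Cmin,ss = (D/Vd)·f/(1−f), so D = Cmin,ss·Vd·(1−f)/f.
D = 8 × 25 × (1−f)/f ≈ 8 × 25 × 7.00000 ≈ 1400.00 mg.

1400 mg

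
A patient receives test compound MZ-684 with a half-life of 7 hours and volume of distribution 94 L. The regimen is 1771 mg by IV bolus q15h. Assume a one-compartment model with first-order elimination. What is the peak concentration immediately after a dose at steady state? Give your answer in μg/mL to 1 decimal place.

24.4 μg/mL

Over one 15-h interval, 15/7 ≈ 2.1429 half-lives elapse, leaving f ≈ 0.2264 of each dose.
Accumulation ratio R = 1/(1 − f) ≈ 1/0.7736 ≈ 1.2927.
Each bolus raises the concentration by D/Vd = 1771/94 ≈ 18.840 μg/mL.
Steady-state peak Cmax,ss = C₀·R ≈ 18.840 × 1.2927 ≈ 24.354 μg/mL.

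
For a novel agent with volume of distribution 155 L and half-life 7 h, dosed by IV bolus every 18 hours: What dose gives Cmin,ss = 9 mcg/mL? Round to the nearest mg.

6897 mg

τ/t½ = 18/7 ≈ 2.5714, so f = (1/2)^(18/7) ≈ 0.168238.
Cmin,ss = (D/Vd)·f/(1−f), so D = Cmin,ss·Vd·(1−f)/f.
D = 9 × 155 × (1−f)/f ≈ 9 × 155 × 4.94396 ≈ 6896.82 mg.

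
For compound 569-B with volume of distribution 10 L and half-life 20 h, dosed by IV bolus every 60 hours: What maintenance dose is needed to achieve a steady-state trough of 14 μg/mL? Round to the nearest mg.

980 mg

τ/t½ = 60/20 ≈ 3, so f = (1/2)^(60/20) ≈ 0.125000.
Cmin,ss = (D/Vd)·f/(1−f), so D = Cmin,ss·Vd·(1−f)/f.
D = 14 × 10 × (1−f)/f ≈ 14 × 10 × 7.00000 ≈ 980.00 mg.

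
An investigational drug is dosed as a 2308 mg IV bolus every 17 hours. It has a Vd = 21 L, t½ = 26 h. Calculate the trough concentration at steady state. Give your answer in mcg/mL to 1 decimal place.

k = ln2/t½ = ln2/26 ≈ 0.026660 h⁻¹; fraction remaining f = e^(−kτ) = e^(−0.026660×17) ≈ 0.6356.
Single-dose peak C₀ = D/Vd = 2308/21 ≈ 109.905 mcg/mL.
Steady-state trough Cmin,ss = C₀·f/(1−f) ≈ 109.905 × 0.6356/0.3644 ≈ 191.700 mcg/mL.

191.7 mcg/mL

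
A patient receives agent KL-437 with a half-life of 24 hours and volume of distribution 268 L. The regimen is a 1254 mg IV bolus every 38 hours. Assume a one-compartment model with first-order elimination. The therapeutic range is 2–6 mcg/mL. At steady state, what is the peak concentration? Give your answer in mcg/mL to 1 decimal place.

7.0 mcg/mL

τ/t½ = 38/24 ≈ 1.5833, so fraction remaining f = (1/2)^(38/24) ≈ 0.3337.
Accumulation ratio R = 1/(1 − f) ≈ 1/0.6663 ≈ 1.5008.
Each bolus raises the concentration by D/Vd = 1254/268 ≈ 4.679 mcg/mL.
Steady-state peak Cmax,ss = C₀·R ≈ 4.679 × 1.5008 ≈ 7.022 mcg/mL.
Peak 7.0 mcg/mL vs MTC 6 mcg/mL: exceeds toxic threshold.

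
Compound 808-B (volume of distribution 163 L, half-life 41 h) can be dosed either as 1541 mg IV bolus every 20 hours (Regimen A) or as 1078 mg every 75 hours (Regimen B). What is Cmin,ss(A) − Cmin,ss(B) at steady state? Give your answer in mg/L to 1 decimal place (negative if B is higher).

20.9 mg/L

Regimen A: f = (1/2)^(20/41) ≈ 0.7131; Cmin,ss = (1541/163)·f/(1−f) ≈ 23.498 mg/L.
Regimen B: f = (1/2)^(75/41) ≈ 0.2814; Cmin,ss = (1078/163)·f/(1−f) ≈ 2.590 mg/L.
Difference ≈ 23.498 − 2.590 ≈ 20.908 mg/L.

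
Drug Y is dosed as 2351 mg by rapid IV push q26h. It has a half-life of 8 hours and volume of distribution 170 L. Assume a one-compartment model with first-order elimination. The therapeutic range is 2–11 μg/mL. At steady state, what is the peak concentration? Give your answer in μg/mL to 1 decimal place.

τ/t½ = 26/8 ≈ 3.25, so fraction remaining f = (1/2)^(26/8) ≈ 0.1051.
Accumulation ratio R = 1/(1 − f) ≈ 1/0.8949 ≈ 1.1174.
Single-dose peak C₀ = D/Vd = 2351/170 ≈ 13.829 μg/mL.
Steady-state peak Cmax,ss = C₀·R ≈ 13.829 × 1.1174 ≈ 15.453 μg/mL.
Peak 15.5 μg/mL vs MTC 11 μg/mL: exceeds toxic threshold.

15.5 μg/mL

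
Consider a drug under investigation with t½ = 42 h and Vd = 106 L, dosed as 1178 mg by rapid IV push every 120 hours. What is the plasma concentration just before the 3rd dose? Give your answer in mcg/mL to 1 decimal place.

1.7 mcg/mL

f = (1/2)^(τ/t½) = (1/2)^(120/42) ≈ 0.1380.
C₀ = D/Vd = 1178/106 ≈ 11.113 mcg/mL.
Before the 3rd dose, 2 doses have been given. Superposition: Cmin = C₀·(f + f²).
≈ 11.113 × (0.1380 + 0.0190) ≈ 11.113 × 0.1570 ≈ 1.745 mcg/mL.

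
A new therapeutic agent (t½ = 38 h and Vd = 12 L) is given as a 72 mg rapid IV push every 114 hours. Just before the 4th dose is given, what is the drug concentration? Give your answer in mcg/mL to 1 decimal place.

f = (1/2)^(τ/t½) = (1/2)^(114/38) ≈ 0.1250.
C₀ = D/Vd = 72/12 ≈ 6.000 mcg/mL.
Before the 4th dose, 3 doses have been given. Superposition: Cmin = C₀·(f + f² + … + f^3).
≈ 6.000 × (0.1250 + 0.0156 + 0.0020) ≈ 6.000 × 0.1426 ≈ 0.856 mcg/mL.

0.9 mcg/mL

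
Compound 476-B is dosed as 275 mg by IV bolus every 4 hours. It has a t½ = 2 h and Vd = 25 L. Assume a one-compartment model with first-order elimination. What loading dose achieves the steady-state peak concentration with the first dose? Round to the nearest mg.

f = (1/2)^(4/2) ≈ 0.250000; accumulation ratio R = 1/(1−f) ≈ 1.33333.
Loading dose to hit Cmax,ss on first dose: D_load = D_maint·R ≈ 275 × 1.33333 ≈ 366.67 mg.

367 mg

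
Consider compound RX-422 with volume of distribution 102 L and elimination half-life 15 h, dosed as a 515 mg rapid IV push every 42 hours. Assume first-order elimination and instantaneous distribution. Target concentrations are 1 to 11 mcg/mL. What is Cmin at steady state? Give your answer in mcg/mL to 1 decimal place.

0.8 mcg/mL

τ/t½ = 42/15 ≈ 2.8, so fraction remaining f = (1/2)^(42/15) ≈ 0.1436.
Accumulation ratio R = 1/(1 − f) ≈ 1/0.8564 ≈ 1.1677.
Single-dose peak C₀ = D/Vd = 515/102 ≈ 5.049 mcg/mL.
Cmax,ss = C₀/(1 − f) ≈ 5.049/0.8564 ≈ 5.896 mcg/mL.
Steady-state trough Cmin,ss = Cmax,ss·f ≈ 5.896 × 0.1436 ≈ 0.847 mcg/mL.
Trough 0.8 mcg/mL vs MEC 1 mcg/mL: subtherapeutic.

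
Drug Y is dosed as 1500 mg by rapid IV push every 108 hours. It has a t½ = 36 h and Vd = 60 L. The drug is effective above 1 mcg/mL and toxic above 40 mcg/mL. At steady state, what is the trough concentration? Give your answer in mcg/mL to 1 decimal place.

The dosing interval is 3 half-lives, so f = 2^(−3) = 0.125.
Accumulation ratio R = 1/(1 − f) = 1/0.875 = 8/7.
Single-dose peak C₀ = D/Vd = 1500/60 = 25 mcg/mL.
Steady-state peak Cmax,ss = C₀·R = 25 × 8/7 ≈ 28.571 mcg/mL.
Steady-state trough Cmin,ss = Cmax,ss·f ≈ 28.571 × 0.125 ≈ 3.571 mcg/mL.
Trough 3.6 mcg/mL vs MEC 1 mcg/mL: adequate.

3.6 mcg/mL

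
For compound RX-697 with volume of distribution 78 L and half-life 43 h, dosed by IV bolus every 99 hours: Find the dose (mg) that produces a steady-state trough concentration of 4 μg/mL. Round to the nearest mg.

1227 mg

τ/t½ = 99/43 ≈ 2.3023, so f = (1/2)^(99/43) ≈ 0.202736.
Cmin,ss = (D/Vd)·f/(1−f), so D = Cmin,ss·Vd·(1−f)/f.
D = 4 × 78 × (1−f)/f ≈ 4 × 78 × 3.93252 ≈ 1226.95 mg.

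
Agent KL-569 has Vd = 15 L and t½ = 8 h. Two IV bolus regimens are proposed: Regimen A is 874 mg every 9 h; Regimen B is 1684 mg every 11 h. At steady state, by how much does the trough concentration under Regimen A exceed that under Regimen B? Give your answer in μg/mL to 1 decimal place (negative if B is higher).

-21.1 μg/mL

Regimen A: f = (1/2)^(9/8) ≈ 0.4585; Cmin,ss = (874/15)·f/(1−f) ≈ 49.336 μg/mL.
Regimen B: f = (1/2)^(11/8) ≈ 0.3856; Cmin,ss = (1684/15)·f/(1−f) ≈ 70.459 μg/mL.
Difference ≈ 49.336 − 70.459 ≈ -21.123 μg/mL.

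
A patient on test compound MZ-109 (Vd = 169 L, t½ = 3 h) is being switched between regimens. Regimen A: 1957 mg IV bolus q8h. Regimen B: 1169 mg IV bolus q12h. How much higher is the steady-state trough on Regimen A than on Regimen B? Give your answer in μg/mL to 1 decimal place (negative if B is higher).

1.7 μg/mL

Regimen A: f = (1/2)^(8/3) ≈ 0.1575; Cmin,ss = (1957/169)·f/(1−f) ≈ 2.165 μg/mL.
Regimen B: f = (1/2)^(12/3) ≈ 0.0625; Cmin,ss = (1169/169)·f/(1−f) ≈ 0.461 μg/mL.
Difference ≈ 2.165 − 0.461 ≈ 1.704 μg/mL.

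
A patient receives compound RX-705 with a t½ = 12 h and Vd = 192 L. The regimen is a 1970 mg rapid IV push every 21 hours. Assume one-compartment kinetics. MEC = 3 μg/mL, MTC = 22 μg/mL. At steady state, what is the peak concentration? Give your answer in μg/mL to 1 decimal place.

Over one 21-h interval, 21/12 ≈ 1.75 half-lives elapse, leaving f ≈ 0.2973 of each dose.
At steady state, accumulation factor R = 1/(1 − e^(−kτ)) ≈ 1.4231.
Each bolus raises the concentration by D/Vd = 1970/192 ≈ 10.260 μg/mL.
Steady-state peak Cmax,ss = C₀·R ≈ 10.260 × 1.4231 ≈ 14.601 μg/mL.
Peak 14.6 μg/mL vs MTC 22 μg/mL: below toxic threshold.

14.6 μg/mL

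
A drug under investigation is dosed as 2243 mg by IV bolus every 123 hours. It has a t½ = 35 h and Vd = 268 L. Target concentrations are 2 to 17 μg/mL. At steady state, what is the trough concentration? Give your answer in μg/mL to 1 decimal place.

0.8 μg/mL

k = ln2/t½ = ln2/35 ≈ 0.019804 h⁻¹; fraction remaining f = e^(−kτ) = e^(−0.019804×123) ≈ 0.0875.
Accumulation ratio R = 1/(1 − f) ≈ 1/0.9125 ≈ 1.0959.
Single-dose peak C₀ = D/Vd = 2243/268 ≈ 8.369 μg/mL.
Cmax,ss = C₀/(1 − f) ≈ 8.369/0.9125 ≈ 9.172 μg/mL.
Steady-state trough Cmin,ss = Cmax,ss·f ≈ 9.172 × 0.0875 ≈ 0.803 μg/mL.
Trough 0.8 μg/mL vs MEC 2 μg/mL: subtherapeutic.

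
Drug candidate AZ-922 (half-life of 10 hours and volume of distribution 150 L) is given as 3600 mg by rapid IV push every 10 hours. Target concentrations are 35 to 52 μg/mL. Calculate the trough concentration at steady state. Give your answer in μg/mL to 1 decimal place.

24.0 μg/mL

The dosing interval is 1 half-life, so f = 2^(−1) = 0.5.
Accumulation ratio R = 1/(1 − f) = 1/0.5 = 2/1.
Single-dose peak C₀ = D/Vd = 3600/150 = 24 μg/mL.
Steady-state peak Cmax,ss = C₀·R = 24 × 2/1 ≈ 48.000 μg/mL.
Steady-state trough Cmin,ss = Cmax,ss·f ≈ 48.000 × 0.5 ≈ 24.000 μg/mL.
Trough 24.0 μg/mL vs MEC 35 μg/mL: subtherapeutic.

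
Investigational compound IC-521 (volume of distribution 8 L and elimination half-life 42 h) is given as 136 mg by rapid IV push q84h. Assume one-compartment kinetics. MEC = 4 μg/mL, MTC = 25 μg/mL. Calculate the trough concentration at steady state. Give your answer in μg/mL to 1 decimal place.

5.7 μg/mL

τ = 84 h = 2 half-lives, so f = (1/2)^2 = 0.25.
At steady state, R = 1/(1 − 0.25) = 4/3.
Single-dose peak C₀ = D/Vd = 136/8 = 17 μg/mL.
Steady-state peak Cmax,ss = C₀·R = 17 × 4/3 ≈ 22.667 μg/mL.
Steady-state trough Cmin,ss = Cmax,ss·f ≈ 22.667 × 0.25 ≈ 5.667 μg/mL.
Trough 5.7 μg/mL vs MEC 4 μg/mL: adequate.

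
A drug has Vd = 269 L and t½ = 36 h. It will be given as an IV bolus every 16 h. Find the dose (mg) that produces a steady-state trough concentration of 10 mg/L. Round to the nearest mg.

971 mg

τ/t½ = 16/36 ≈ 0.44444, so f = (1/2)^(16/36) ≈ 0.734867.
Cmin,ss = (D/Vd)·f/(1−f), so D = Cmin,ss·Vd·(1−f)/f.
D = 10 × 269 × (1−f)/f ≈ 10 × 269 × 0.36079 ≈ 970.53 mg.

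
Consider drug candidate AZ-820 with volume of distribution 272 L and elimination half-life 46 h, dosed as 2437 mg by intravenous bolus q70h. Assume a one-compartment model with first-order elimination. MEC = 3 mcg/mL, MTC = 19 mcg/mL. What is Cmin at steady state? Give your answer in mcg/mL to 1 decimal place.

k = ln2/t½ = ln2/46 ≈ 0.015068 h⁻¹; fraction remaining f = e^(−kτ) = e^(−0.015068×70) ≈ 0.3483.
At steady state, accumulation factor R = 1/(1 − e^(−kτ)) ≈ 1.5344.
Single-dose peak C₀ = D/Vd = 2437/272 ≈ 8.960 mcg/mL.
Steady-state peak Cmax,ss = C₀·R ≈ 8.960 × 1.5344 ≈ 13.748 mcg/mL.
Steady-state trough Cmin,ss = Cmax,ss·f ≈ 13.748 × 0.3483 ≈ 4.788 mcg/mL.
Trough 4.8 mcg/mL vs MEC 3 mcg/mL: adequate.

4.8 mcg/mL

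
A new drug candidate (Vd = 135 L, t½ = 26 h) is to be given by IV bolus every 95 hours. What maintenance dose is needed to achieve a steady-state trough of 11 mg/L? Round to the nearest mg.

17206 mg

τ/t½ = 95/26 ≈ 3.6538, so f = (1/2)^(95/26) ≈ 0.079448.
Cmin,ss = (D/Vd)·f/(1−f), so D = Cmin,ss·Vd·(1−f)/f.
D = 11 × 135 × (1−f)/f ≈ 11 × 135 × 11.58685 ≈ 17206.47 mg.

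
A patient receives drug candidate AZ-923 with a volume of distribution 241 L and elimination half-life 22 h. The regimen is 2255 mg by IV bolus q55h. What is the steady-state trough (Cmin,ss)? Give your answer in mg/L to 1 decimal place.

2.0 mg/L

k = ln2/t½ = ln2/22 ≈ 0.031507 h⁻¹; fraction remaining f = e^(−kτ) = e^(−0.031507×55) ≈ 0.1768.
Accumulation ratio R = 1/(1 − f) ≈ 1/0.8232 ≈ 1.2148.
Single-dose peak C₀ = D/Vd = 2255/241 ≈ 9.357 mg/L.
Steady-state peak Cmax,ss = C₀·R ≈ 9.357 × 1.2148 ≈ 11.367 mg/L.
Steady-state trough Cmin,ss = Cmax,ss·f ≈ 11.367 × 0.1768 ≈ 2.010 mg/L.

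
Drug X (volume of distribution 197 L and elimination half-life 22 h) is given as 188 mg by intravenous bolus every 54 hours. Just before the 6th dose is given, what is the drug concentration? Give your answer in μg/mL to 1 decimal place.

f = (1/2)^(τ/t½) = (1/2)^(54/22) ≈ 0.1824.
C₀ = D/Vd = 188/197 ≈ 0.954 μg/mL.
Before the 6th dose, 5 doses have been given. Superposition: Cmin = C₀·(f + f² + … + f^5).
≈ 0.954 × (0.1824 + 0.0333 + 0.0061 + 0.0011 + 0.0002) ≈ 0.954 × 0.2231 ≈ 0.213 μg/mL.

0.2 μg/mL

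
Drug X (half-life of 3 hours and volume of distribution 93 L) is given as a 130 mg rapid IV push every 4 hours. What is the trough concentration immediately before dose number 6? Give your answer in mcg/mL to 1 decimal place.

f = (1/2)^(τ/t½) = (1/2)^(4/3) ≈ 0.3969.
C₀ = D/Vd = 130/93 ≈ 1.398 mcg/mL.
Before the 6th dose, 5 doses have been given. Superposition: Cmin = C₀·(f + f² + … + f^5).
≈ 1.398 × (0.3969 + 0.1575 + 0.0625 + 0.0248 + 0.0098) ≈ 1.398 × 0.6515 ≈ 0.911 mcg/mL.

0.9 mcg/mL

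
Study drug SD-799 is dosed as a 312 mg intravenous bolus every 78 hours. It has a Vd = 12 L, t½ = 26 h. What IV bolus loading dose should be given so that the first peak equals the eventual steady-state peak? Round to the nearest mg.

357 mg

f = (1/2)^(78/26) ≈ 0.125000; accumulation ratio R = 1/(1−f) ≈ 1.14286.
Loading dose to hit Cmax,ss on first dose: D_load = D_maint·R ≈ 312 × 1.14286 ≈ 356.57 mg.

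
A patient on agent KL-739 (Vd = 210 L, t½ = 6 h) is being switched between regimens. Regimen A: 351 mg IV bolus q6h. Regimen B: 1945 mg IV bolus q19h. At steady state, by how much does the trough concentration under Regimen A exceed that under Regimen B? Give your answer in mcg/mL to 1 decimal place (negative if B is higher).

Regimen A: f = (1/2)^(6/6) ≈ 0.5000; Cmin,ss = (351/210)·f/(1−f) ≈ 1.671 mcg/mL.
Regimen B: f = (1/2)^(19/6) ≈ 0.1114; Cmin,ss = (1945/210)·f/(1−f) ≈ 1.161 mcg/mL.
Difference ≈ 1.671 − 1.161 ≈ 0.510 mcg/mL.

0.5 mcg/mL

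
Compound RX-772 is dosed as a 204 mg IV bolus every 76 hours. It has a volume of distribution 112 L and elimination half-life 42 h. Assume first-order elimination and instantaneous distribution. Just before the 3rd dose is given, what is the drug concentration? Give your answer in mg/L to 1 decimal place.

f = (1/2)^(τ/t½) = (1/2)^(76/42) ≈ 0.2853.
C₀ = D/Vd = 204/112 ≈ 1.821 mg/L.
Before the 3rd dose, 2 doses have been given. Superposition: Cmin = C₀·(f + f²).
≈ 1.821 × (0.2853 + 0.0814) ≈ 1.821 × 0.3667 ≈ 0.668 mg/L.

0.7 mg/L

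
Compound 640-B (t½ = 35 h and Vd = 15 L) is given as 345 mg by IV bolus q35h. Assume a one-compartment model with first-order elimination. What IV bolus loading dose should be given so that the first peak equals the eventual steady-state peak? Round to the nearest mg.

f = (1/2)^(35/35) ≈ 0.500000; accumulation ratio R = 1/(1−f) ≈ 2.00000.
Loading dose to hit Cmax,ss on first dose: D_load = D_maint·R ≈ 345 × 2.00000 ≈ 690.00 mg.

690 mg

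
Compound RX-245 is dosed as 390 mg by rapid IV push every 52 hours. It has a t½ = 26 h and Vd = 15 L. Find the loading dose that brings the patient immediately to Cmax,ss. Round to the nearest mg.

520 mg

f = (1/2)^(52/26) ≈ 0.250000; accumulation ratio R = 1/(1−f) ≈ 1.33333.
Loading dose to hit Cmax,ss on first dose: D_load = D_maint·R ≈ 390 × 1.33333 ≈ 520.00 mg.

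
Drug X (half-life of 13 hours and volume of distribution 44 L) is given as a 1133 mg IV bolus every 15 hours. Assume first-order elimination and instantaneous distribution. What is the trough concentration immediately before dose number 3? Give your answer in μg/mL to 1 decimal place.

16.8 μg/mL

f = (1/2)^(τ/t½) = (1/2)^(15/13) ≈ 0.4494.
C₀ = D/Vd = 1133/44 ≈ 25.750 μg/mL.
Before the 3rd dose, 2 doses have been given. Superposition: Cmin = C₀·(f + f²).
≈ 25.750 × (0.4494 + 0.2020) ≈ 25.750 × 0.6514 ≈ 16.774 μg/mL.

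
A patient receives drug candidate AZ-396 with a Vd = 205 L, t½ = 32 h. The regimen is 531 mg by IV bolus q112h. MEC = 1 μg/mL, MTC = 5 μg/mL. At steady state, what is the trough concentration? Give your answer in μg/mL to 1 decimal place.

0.3 μg/mL

k = ln2/t½ = ln2/32 ≈ 0.021661 h⁻¹; fraction remaining f = e^(−kτ) = e^(−0.021661×112) ≈ 0.0884.
Single-dose peak C₀ = D/Vd = 531/205 ≈ 2.590 μg/mL.
Steady-state trough Cmin,ss = C₀·f/(1−f) ≈ 2.590 × 0.0884/0.9116 ≈ 0.251 μg/mL.
Trough 0.3 μg/mL vs MEC 1 μg/mL: subtherapeutic.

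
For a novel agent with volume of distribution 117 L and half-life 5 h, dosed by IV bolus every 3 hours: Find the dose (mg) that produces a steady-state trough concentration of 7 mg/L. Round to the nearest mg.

422 mg

τ/t½ = 3/5 ≈ 0.6, so f = (1/2)^(3/5) ≈ 0.659754.
Cmin,ss = (D/Vd)·f/(1−f), so D = Cmin,ss·Vd·(1−f)/f.
D = 7 × 117 × (1−f)/f ≈ 7 × 117 × 0.51572 ≈ 422.37 mg.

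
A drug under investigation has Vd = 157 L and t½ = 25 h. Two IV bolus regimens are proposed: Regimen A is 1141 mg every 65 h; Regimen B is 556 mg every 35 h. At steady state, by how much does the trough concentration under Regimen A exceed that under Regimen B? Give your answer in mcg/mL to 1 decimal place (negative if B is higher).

Regimen A: f = (1/2)^(65/25) ≈ 0.1649; Cmin,ss = (1141/157)·f/(1−f) ≈ 1.435 mcg/mL.
Regimen B: f = (1/2)^(35/25) ≈ 0.3789; Cmin,ss = (556/157)·f/(1−f) ≈ 2.160 mcg/mL.
Difference ≈ 1.435 − 2.160 ≈ -0.725 mcg/mL.

-0.7 mcg/mL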